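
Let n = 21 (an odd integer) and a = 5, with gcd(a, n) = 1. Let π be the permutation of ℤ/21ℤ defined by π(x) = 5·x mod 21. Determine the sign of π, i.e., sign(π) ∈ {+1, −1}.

Orbit of 20 under x↦5x: [20, 16, 17, 1, 5, 4]… (length divides ord_21(5)).
π_5 has 5 disjoint cycles with lengths [6, 6, 6, 2, 1] on {0,…,20}.
n − c = 21 − 5 = 16; sign = (−1)^16 = +1.
The Jacobi symbol (5|21) = +1 (Zolotarev) agrees.

+1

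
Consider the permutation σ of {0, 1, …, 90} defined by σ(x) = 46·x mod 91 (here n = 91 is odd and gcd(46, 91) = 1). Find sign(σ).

-1

Trace 16: π^k(16) = [16, 8, 4, 2, 1, 46, 23] for k=0..6.
10 cycles of lengths [12, 12, 12, 12, 12, 12, 12, 3, 3, 1].
Σ(ℓ_i−1) = 91−10 = 81; sign = (−1)^81 = -1.
(46|91)_J = -1 (Zolotarev's lemma cross-check).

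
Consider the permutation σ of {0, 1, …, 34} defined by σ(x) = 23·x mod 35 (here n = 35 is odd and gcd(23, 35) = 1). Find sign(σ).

Start at x=32: 32 → 1 → 23 → 4 → 22 → 16 → 18 → … (one orbit).
6 cycles of lengths [12, 12, 4, 3, 3, 1].
35 − 6 = 29 transpositions; sign(π) = (−1)^29 = -1.
Via Zolotarev, sign(π_{23}) = (23|35) = -1.

-1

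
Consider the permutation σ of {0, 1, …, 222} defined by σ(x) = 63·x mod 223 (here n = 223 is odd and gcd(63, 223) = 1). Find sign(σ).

Start at x=8: 8 → 58 → 86 → 66 → 144 → 152 → 210 → … (one orbit).
The orbit structure of x ↦ 63x mod 223: 3 orbits of sizes [111, 111, 1].
223 − 3 = 220 transpositions; sign(π) = (−1)^220 = +1.

+1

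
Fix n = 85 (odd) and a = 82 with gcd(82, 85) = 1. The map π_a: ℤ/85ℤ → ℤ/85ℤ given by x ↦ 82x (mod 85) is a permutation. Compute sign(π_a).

Orbit of 78 under x↦82x: [78, 21, 22, 19, 28, 1, 82]… (length divides ord_85(82)).
Cycle lengths of π_82 on ℤ/85ℤ: [16, 16, 16, 16, 16, 4, 1]; 7 cycles in total.
85 − 7 = 78 transpositions; sign(π) = (−1)^78 = +1.
The Jacobi symbol (82|85) = +1 (Zolotarev) agrees.

+1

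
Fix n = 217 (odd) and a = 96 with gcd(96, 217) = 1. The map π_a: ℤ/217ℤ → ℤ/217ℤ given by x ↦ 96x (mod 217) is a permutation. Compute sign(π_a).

+1

Start at x=153: 153 → 149 → 199 → 8 → 117 → 165 → 216 → … (one orbit).
Decompose π into cycles: lengths [30, 30, 30, 30, 30, 30, 30, 6, 1] (9 cycles, including the fixed point 0).
sign(π) = (−1)^{n − #cycles} = (−1)^{217−9} = (−1)^208 = +1.
Zolotarev: (96|217) = +1, matching the cycle-count sign.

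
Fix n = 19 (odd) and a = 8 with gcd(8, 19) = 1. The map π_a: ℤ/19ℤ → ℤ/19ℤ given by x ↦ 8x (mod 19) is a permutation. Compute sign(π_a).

Trace 1: π^k(1) = [1, 8, 7, 18, 11, 12] for k=0..5.
Cycle lengths of π_8 on ℤ/19ℤ: [6, 6, 6, 1]; 4 cycles in total.
Σ(ℓ_i−1) = 19−4 = 15; sign = (−1)^15 = -1.

-1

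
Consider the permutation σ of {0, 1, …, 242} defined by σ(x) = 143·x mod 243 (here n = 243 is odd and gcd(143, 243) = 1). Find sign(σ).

-1

Start at x=35: 35 → 145 → 80 → 19 → 44 → 217 → 170 → … (one orbit).
π_143 has 14 disjoint cycles with lengths [54, 54, 54, 18, 18, 18, 6, 6, 6, 2, 2, 2, 2, 1] on {0,…,242}.
n − c = 243 − 14 = 229; sign = (−1)^229 = -1.
(143|243)_J = -1 (Zolotarev's lemma cross-check).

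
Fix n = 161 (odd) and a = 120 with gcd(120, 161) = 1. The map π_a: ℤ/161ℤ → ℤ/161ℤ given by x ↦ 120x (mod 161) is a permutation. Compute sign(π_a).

-1

Trace 99: π^k(99) = [99, 127, 106, 1, 120, 71, 148] for k=0..6.
Cycle lengths of π_120 on ℤ/161ℤ: [22, 22, 22, 22, 22, 22, 22, 1, 1, 1, 1, 1, 1, 1]; 14 cycles in total.
n − c = 161 − 14 = 147; sign = (−1)^147 = -1.
The Jacobi symbol (120|161) = -1 (Zolotarev) agrees.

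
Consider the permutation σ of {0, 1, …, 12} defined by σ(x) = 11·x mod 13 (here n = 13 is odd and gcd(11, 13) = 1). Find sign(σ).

-1

Orbit of 7 under x↦11x: [7, 12, 2, 9, 8, 10, 6]… (length divides ord_13(11)).
Cycle lengths of π_11 on ℤ/13ℤ: [12, 1]; 2 cycles in total.
With 2 cycles on 13 points, sign = (−1)^{13−2} = -1.
(11|13)_J = -1 (Zolotarev's lemma cross-check).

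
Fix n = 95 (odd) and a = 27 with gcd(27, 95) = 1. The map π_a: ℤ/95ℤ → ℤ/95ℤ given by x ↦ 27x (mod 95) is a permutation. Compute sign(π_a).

+1

Orbit of 88 under x↦27x: [88, 1, 27, 64, 18, 11, 12]… (length divides ord_95(27)).
Decompose π into cycles: lengths [12, 12, 12, 12, 12, 12, 6, 6, 6, 4, 1] (11 cycles, including the fixed point 0).
95 − 11 = 84 transpositions; sign(π) = (−1)^84 = +1.
The Jacobi symbol (27|95) = +1 (Zolotarev) agrees.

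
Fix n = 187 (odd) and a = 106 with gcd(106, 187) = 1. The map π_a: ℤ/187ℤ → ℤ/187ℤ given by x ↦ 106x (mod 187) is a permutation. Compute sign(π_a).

Start at x=98: 98 → 103 → 72 → 152 → 30 → 1 → 106 → … (one orbit).
The orbit structure of x ↦ 106x mod 187: 14 orbits of sizes [20, 20, 20, 20, 20, 20, 20, 20, 10, 4, 4, 4, 4, 1].
Σ(ℓ_i−1) = 187−14 = 173; sign = (−1)^173 = -1.
The Jacobi symbol (106|187) = -1 (Zolotarev) agrees.

-1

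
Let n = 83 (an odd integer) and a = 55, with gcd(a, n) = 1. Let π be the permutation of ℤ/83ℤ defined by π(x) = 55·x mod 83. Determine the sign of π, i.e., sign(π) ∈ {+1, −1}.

Orbit of 39 under x↦55x: [39, 70, 32, 17, 22, 48, 67]… (length divides ord_83(55)).
π_55 has 2 disjoint cycles with lengths [82, 1] on {0,…,82}.
83 − 2 = 81 transpositions; sign(π) = (−1)^81 = -1.
The Jacobi symbol (55|83) = -1 (Zolotarev) agrees.

-1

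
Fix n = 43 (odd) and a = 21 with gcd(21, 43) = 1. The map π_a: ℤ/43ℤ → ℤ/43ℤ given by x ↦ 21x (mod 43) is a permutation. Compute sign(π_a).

+1

Start at x=21: 21 → 11 → 16 → 35 → 4 → 41 → 1 → 21 (one orbit).
7 cycles of lengths [7, 7, 7, 7, 7, 7, 1].
7 cycles on 43: each ℓ→(−1)^(ℓ−1), product (−1)^36 = +1.
The Jacobi symbol (21|43) = +1 (Zolotarev) agrees.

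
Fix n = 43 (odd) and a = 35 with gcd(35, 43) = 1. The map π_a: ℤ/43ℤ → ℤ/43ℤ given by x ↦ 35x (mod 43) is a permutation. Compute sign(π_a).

Trace 35: π^k(35) = [35, 21, 4, 11, 41, 16, 1] for k=0..6.
π_35 has 7 disjoint cycles with lengths [7, 7, 7, 7, 7, 7, 1] on {0,…,42}.
With 7 cycles on 43 points, sign = (−1)^{43−7} = +1.

+1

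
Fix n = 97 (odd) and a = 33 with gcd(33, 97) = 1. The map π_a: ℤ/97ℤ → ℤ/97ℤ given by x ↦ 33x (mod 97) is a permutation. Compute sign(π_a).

+1

Orbit of 96 under x↦33x: [96, 64, 75, 50, 1, 33, 22]… (length divides ord_97(33)).
Cycle lengths of π_33 on ℤ/97ℤ: [8, 8, 8, 8, 8, 8, 8, 8, 8, 8, 8, 8, 1]; 13 cycles in total.
97 − 13 = 84 transpositions; sign(π) = (−1)^84 = +1.
Zolotarev: (33|97) = +1, matching the cycle-count sign.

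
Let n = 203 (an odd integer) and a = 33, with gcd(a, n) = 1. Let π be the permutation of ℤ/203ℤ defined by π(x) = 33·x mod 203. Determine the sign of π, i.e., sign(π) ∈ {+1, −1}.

Orbit of 78 under x↦33x: [78, 138, 88, 62, 16, 122, 169]… (length divides ord_203(33)).
Cycle lengths of π_33 on ℤ/203ℤ: [42, 42, 42, 42, 14, 14, 6, 1]; 8 cycles in total.
sign(π) = (−1)^{n − #cycles} = (−1)^{203−8} = (−1)^195 = -1.
(33|203)_J = -1 (Zolotarev's lemma cross-check).

-1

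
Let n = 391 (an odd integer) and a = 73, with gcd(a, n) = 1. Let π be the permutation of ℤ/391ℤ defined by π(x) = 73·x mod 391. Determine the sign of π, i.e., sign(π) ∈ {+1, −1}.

-1

Start at x=307: 307 → 124 → 59 → 6 → 47 → 303 → 223 → … (one orbit).
Cycle lengths of π_73 on ℤ/391ℤ: [176, 176, 16, 11, 11, 1]; 6 cycles in total.
6 cycles on 391: each ℓ→(−1)^(ℓ−1), product (−1)^385 = -1.
Zolotarev: (73|391) = -1, matching the cycle-count sign.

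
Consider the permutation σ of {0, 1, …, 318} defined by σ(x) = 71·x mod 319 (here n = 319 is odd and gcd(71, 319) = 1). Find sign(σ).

Orbit of 20 under x↦71x: [20, 144, 16, 179, 268, 207, 23]… (length divides ord_319(71)).
The orbit structure of x ↦ 71x mod 319: 9 orbits of sizes [70, 70, 70, 70, 14, 14, 5, 5, 1].
n − c = 319 − 9 = 310; sign = (−1)^310 = +1.

+1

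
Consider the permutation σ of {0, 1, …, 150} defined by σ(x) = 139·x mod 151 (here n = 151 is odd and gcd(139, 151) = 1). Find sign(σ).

Orbit of 69 under x↦139x: [69, 78, 121, 58, 59, 47, 40]… (length divides ord_151(139)).
The orbit structure of x ↦ 139x mod 151: 3 orbits of sizes [75, 75, 1].
Σ(ℓ_i−1) = 151−3 = 148; sign = (−1)^148 = +1.
Check: (139/151) = +1 by Zolotarev.

+1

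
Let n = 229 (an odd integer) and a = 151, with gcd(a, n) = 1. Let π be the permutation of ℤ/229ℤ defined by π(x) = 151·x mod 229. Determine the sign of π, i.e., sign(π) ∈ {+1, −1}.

Start at x=75: 75 → 104 → 132 → 9 → 214 → 25 → 111 → … (one orbit).
5 cycles of lengths [57, 57, 57, 57, 1].
With 5 cycles on 229 points, sign = (−1)^{229−5} = +1.

+1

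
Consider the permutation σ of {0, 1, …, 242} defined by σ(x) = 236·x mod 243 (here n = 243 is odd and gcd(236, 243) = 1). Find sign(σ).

-1

Start at x=34: 34 → 5 → 208 → 2 → 229 → 98 → 43 → … (one orbit).
6 cycles of lengths [162, 54, 18, 6, 2, 1].
sign(π) = (−1)^{n − #cycles} = (−1)^{243−6} = (−1)^237 = -1.
Via Zolotarev, sign(π_{236}) = (236|243) = -1.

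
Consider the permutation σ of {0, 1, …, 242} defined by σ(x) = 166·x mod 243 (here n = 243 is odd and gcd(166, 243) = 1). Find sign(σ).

+1

Orbit of 67 under x↦166x: [67, 187, 181, 157, 61, 163, 85]… (length divides ord_243(166)).
The orbit structure of x ↦ 166x mod 243: 11 orbits of sizes [81, 81, 27, 27, 9, 9, 3, 3, 1, 1, 1].
With 11 cycles on 243 points, sign = (−1)^{243−11} = +1.
Zolotarev: (166|243) = +1, matching the cycle-count sign.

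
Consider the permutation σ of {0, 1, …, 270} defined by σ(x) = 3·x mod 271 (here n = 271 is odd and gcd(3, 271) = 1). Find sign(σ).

Start at x=243: 243 → 187 → 19 → 57 → 171 → 242 → 184 → … (one orbit).
Cycle lengths of π_3 on ℤ/271ℤ: [30, 30, 30, 30, 30, 30, 30, 30, 30, 1]; 10 cycles in total.
sign(π) = (−1)^{n − #cycles} = (−1)^{271−10} = (−1)^261 = -1.
Zolotarev: (3|271) = -1, matching the cycle-count sign.

-1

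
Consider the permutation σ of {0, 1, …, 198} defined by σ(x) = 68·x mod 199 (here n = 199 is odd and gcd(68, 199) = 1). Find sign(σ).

-1

Orbit of 196 under x↦68x: [196, 194, 58, 163, 139, 99, 165]… (length divides ord_199(68)).
Decompose π into cycles: lengths [198, 1] (2 cycles, including the fixed point 0).
2 cycles on 199: each ℓ→(−1)^(ℓ−1), product (−1)^197 = -1.
The Jacobi symbol (68|199) = -1 (Zolotarev) agrees.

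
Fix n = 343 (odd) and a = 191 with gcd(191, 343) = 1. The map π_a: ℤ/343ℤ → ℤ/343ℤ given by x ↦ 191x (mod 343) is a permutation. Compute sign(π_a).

Orbit of 197 under x↦191x: [197, 240, 221, 22, 86, 305, 288]… (length divides ord_343(191)).
7 cycles of lengths [147, 147, 21, 21, 3, 3, 1].
n − c = 343 − 7 = 336; sign = (−1)^336 = +1.
The Jacobi symbol (191|343) = +1 (Zolotarev) agrees.

+1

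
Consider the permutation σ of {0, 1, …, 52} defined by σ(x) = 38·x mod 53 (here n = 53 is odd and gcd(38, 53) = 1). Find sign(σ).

+1

Trace 28: π^k(28) = [28, 4, 46, 52, 15, 40, 36] for k=0..6.
Cycle lengths of π_38 on ℤ/53ℤ: [26, 26, 1]; 3 cycles in total.
53 − 3 = 50 transpositions; sign(π) = (−1)^50 = +1.
The Jacobi symbol (38|53) = +1 (Zolotarev) agrees.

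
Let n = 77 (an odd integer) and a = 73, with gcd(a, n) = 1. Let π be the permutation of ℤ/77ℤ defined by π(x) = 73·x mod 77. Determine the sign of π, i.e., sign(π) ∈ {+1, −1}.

+1

Start at x=9: 9 → 41 → 67 → 40 → 71 → 24 → 58 → … (one orbit).
Decompose π into cycles: lengths [30, 30, 10, 6, 1] (5 cycles, including the fixed point 0).
5 cycles on 77: each ℓ→(−1)^(ℓ−1), product (−1)^72 = +1.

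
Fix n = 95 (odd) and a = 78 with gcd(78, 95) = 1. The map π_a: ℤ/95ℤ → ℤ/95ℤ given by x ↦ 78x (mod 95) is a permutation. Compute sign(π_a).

+1

Start at x=72: 72 → 11 → 3 → 44 → 12 → 81 → 48 → … (one orbit).
The orbit structure of x ↦ 78x mod 95: 5 orbits of sizes [36, 36, 18, 4, 1].
5 cycles on 95: each ℓ→(−1)^(ℓ−1), product (−1)^90 = +1.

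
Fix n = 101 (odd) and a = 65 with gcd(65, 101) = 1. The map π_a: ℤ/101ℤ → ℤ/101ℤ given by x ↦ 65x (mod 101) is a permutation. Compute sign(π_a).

Trace 6: π^k(6) = [6, 87, 100, 36, 17, 95, 14] for k=0..6.
Cycle lengths of π_65 on ℤ/101ℤ: [10, 10, 10, 10, 10, 10, 10, 10, 10, 10, 1]; 11 cycles in total.
With 11 cycles on 101 points, sign = (−1)^{101−11} = +1.
(65|101)_J = +1 (Zolotarev's lemma cross-check).

+1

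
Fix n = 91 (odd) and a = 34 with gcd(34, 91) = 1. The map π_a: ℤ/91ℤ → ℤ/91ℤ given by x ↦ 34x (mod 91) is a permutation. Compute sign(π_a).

+1

Orbit of 64 under x↦34x: [64, 83, 1, 34]… (length divides ord_91(34)).
Decompose π into cycles: lengths [4, 4, 4, 4, 4, 4, 4, 4, 4, 4, 4, 4, 4, 4, 4, 4, 4, 4, 4, 4, 4, 2, 2, 2, 1] (25 cycles, including the fixed point 0).
91 − 25 = 66 transpositions; sign(π) = (−1)^66 = +1.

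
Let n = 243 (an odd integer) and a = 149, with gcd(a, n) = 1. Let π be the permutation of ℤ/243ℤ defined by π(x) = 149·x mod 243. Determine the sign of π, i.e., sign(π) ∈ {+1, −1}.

-1

Trace 44: π^k(44) = [44, 238, 227, 46, 50, 160, 26] for k=0..6.
The orbit structure of x ↦ 149x mod 243: 6 orbits of sizes [162, 54, 18, 6, 2, 1].
6 cycles on 243: each ℓ→(−1)^(ℓ−1), product (−1)^237 = -1.
Via Zolotarev, sign(π_{149}) = (149|243) = -1.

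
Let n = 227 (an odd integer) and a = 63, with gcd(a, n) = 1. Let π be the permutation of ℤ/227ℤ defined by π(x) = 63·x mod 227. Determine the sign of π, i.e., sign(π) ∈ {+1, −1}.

Orbit of 186 under x↦63x: [186, 141, 30, 74, 122, 195, 27]… (length divides ord_227(63)).
Decompose π into cycles: lengths [113, 113, 1] (3 cycles, including the fixed point 0).
227 − 3 = 224 transpositions; sign(π) = (−1)^224 = +1.

+1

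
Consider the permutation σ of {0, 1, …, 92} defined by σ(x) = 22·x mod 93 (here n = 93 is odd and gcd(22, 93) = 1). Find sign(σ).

Start at x=91: 91 → 49 → 55 → 1 → 22 → 19 → 46 → … (one orbit).
Cycle lengths of π_22 on ℤ/93ℤ: [30, 30, 30, 1, 1, 1]; 6 cycles in total.
Σ(ℓ_i−1) = 93−6 = 87; sign = (−1)^87 = -1.
Via Zolotarev, sign(π_{22}) = (22|93) = -1.

-1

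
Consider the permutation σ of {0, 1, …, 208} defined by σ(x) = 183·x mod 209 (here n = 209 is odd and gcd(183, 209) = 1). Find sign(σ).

Start at x=191: 191 → 50 → 163 → 151 → 45 → 84 → 115 → … (one orbit).
11 cycles of lengths [30, 30, 30, 30, 30, 30, 10, 6, 6, 6, 1].
11 cycles on 209: each ℓ→(−1)^(ℓ−1), product (−1)^198 = +1.

+1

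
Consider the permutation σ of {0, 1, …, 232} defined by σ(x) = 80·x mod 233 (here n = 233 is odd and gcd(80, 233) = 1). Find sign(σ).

-1

Start at x=228: 228 → 66 → 154 → 204 → 10 → 101 → 158 → … (one orbit).
2 cycles of lengths [232, 1].
2 cycles on 233: each ℓ→(−1)^(ℓ−1), product (−1)^231 = -1.
The Jacobi symbol (80|233) = -1 (Zolotarev) agrees.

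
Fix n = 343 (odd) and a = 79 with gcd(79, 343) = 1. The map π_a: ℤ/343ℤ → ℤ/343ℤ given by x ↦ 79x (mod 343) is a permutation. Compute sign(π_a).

+1

Orbit of 312 under x↦79x: [312, 295, 324, 214, 99, 275, 116]… (length divides ord_343(79)).
Decompose π into cycles: lengths [21, 21, 21, 21, 21, 21, 21, 21, 21, 21, 21, 21, 21, 21, 3, 3, 3, 3, 3, 3, 3, 3, 3, 3, 3, 3, 3, 3, 3, 3, 1] (31 cycles, including the fixed point 0).
343 − 31 = 312 transpositions; sign(π) = (−1)^312 = +1.
Check: (79/343) = +1 by Zolotarev.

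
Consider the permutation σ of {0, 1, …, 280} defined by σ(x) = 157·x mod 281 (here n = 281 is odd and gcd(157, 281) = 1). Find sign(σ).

Start at x=222: 222 → 10 → 165 → 53 → 172 → 28 → 181 → … (one orbit).
Cycle type of π: 28×10 + 1; total 11 cycles.
11 cycles on 281: each ℓ→(−1)^(ℓ−1), product (−1)^270 = +1.

+1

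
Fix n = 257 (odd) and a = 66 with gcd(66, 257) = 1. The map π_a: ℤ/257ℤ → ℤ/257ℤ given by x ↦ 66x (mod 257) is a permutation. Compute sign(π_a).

-1

Orbit of 219 under x↦66x: [219, 62, 237, 222, 3, 198, 218]… (length divides ord_257(66)).
2 cycles of lengths [256, 1].
257 − 2 = 255 transpositions; sign(π) = (−1)^255 = -1.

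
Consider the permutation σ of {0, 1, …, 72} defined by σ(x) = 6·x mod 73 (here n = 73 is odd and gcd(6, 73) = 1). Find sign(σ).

+1

Start at x=57: 57 → 50 → 8 → 48 → 69 → 49 → 2 → … (one orbit).
3 cycles of lengths [36, 36, 1].
3 cycles on 73: each ℓ→(−1)^(ℓ−1), product (−1)^70 = +1.
Zolotarev: (6|73) = +1, matching the cycle-count sign.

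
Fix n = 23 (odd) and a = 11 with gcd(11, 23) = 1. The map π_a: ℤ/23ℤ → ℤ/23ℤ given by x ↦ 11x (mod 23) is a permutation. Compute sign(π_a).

-1

Trace 1: π^k(1) = [1, 11, 6, 20, 13, 5, 9] for k=0..6.
The orbit structure of x ↦ 11x mod 23: 2 orbits of sizes [22, 1].
sign(π) = (−1)^{n − #cycles} = (−1)^{23−2} = (−1)^21 = -1.
The Jacobi symbol (11|23) = -1 (Zolotarev) agrees.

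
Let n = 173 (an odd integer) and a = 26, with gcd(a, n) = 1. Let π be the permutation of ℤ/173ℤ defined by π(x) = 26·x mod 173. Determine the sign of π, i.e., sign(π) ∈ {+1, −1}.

Trace 148: π^k(148) = [148, 42, 54, 20, 1, 26, 157] for k=0..6.
Cycle lengths of π_26 on ℤ/173ℤ: [172, 1]; 2 cycles in total.
sign(π) = (−1)^{n − #cycles} = (−1)^{173−2} = (−1)^171 = -1.
Check: (26/173) = -1 by Zolotarev.

-1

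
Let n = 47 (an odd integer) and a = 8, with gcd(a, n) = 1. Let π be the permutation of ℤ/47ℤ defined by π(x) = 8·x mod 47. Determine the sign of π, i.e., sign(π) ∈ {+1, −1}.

+1

Start at x=18: 18 → 3 → 24 → 4 → 32 → 21 → 27 → … (one orbit).
π_8 has 3 disjoint cycles with lengths [23, 23, 1] on {0,…,46}.
sign(π) = (−1)^{n − #cycles} = (−1)^{47−3} = (−1)^44 = +1.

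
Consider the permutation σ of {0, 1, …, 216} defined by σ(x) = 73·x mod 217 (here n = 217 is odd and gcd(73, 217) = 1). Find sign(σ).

+1

Trace 102: π^k(102) = [102, 68, 190, 199, 205, 209, 67] for k=0..6.
Decompose π into cycles: lengths [30, 30, 30, 30, 30, 30, 30, 6, 1] (9 cycles, including the fixed point 0).
sign(π) = (−1)^{n − #cycles} = (−1)^{217−9} = (−1)^208 = +1.
Zolotarev: (73|217) = +1, matching the cycle-count sign.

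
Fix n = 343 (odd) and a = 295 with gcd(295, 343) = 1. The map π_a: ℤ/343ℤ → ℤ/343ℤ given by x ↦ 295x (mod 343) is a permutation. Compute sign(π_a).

Trace 50: π^k(50) = [50, 1, 295, 246, 197, 148, 99] for k=0..6.
91 cycles of lengths [7, 7, 7, 7, 7, 7, 7, 7, 7, 7, 7, 7, 7, 7, 7, 7, 7, 7, 7, 7, 7, 7, 7, 7, 7, 7, 7, 7, 7, 7, 7, 7, 7, 7, 7, 7, 7, 7, 7, 7, 7, 7, 1, 1, 1, 1, 1, 1, 1, 1, 1, 1, 1, 1, 1, 1, 1, 1, 1, 1, 1, 1, 1, 1, 1, 1, 1, 1, 1, 1, 1, 1, 1, 1, 1, 1, 1, 1, 1, 1, 1, 1, 1, 1, 1, 1, 1, 1, 1, 1, 1].
Σ(ℓ_i−1) = 343−91 = 252; sign = (−1)^252 = +1.

+1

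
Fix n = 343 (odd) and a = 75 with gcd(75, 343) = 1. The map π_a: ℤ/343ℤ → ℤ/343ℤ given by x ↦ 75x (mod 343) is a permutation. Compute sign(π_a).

Trace 134: π^k(134) = [134, 103, 179, 48, 170, 59, 309] for k=0..6.
π_75 has 4 disjoint cycles with lengths [294, 42, 6, 1] on {0,…,342}.
n − c = 343 − 4 = 339; sign = (−1)^339 = -1.

-1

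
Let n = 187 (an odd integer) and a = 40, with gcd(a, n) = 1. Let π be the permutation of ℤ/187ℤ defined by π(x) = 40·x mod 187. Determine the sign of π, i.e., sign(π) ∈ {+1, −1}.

Orbit of 184 under x↦40x: [184, 67, 62, 49, 90, 47, 10]… (length divides ord_187(40)).
Cycle lengths of π_40 on ℤ/187ℤ: [80, 80, 16, 10, 1]; 5 cycles in total.
With 5 cycles on 187 points, sign = (−1)^{187−5} = +1.

+1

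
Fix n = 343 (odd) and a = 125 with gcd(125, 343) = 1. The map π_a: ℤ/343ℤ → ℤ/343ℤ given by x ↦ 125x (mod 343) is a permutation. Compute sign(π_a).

-1

Start at x=176: 176 → 48 → 169 → 202 → 211 → 307 → 302 → … (one orbit).
The orbit structure of x ↦ 125x mod 343: 10 orbits of sizes [98, 98, 98, 14, 14, 14, 2, 2, 2, 1].
Σ(ℓ_i−1) = 343−10 = 333; sign = (−1)^333 = -1.
Via Zolotarev, sign(π_{125}) = (125|343) = -1.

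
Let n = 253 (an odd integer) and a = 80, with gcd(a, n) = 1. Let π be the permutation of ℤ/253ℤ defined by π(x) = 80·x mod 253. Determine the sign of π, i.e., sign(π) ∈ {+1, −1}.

Orbit of 174 under x↦80x: [174, 5, 147, 122, 146, 42, 71]… (length divides ord_253(80)).
Decompose π into cycles: lengths [110, 110, 22, 5, 5, 1] (6 cycles, including the fixed point 0).
With 6 cycles on 253 points, sign = (−1)^{253−6} = -1.

-1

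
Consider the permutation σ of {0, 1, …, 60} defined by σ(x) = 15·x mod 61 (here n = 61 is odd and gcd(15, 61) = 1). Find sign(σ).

+1

Start at x=57: 57 → 1 → 15 → 42 → 20 → 56 → 47 → … (one orbit).
π_15 has 5 disjoint cycles with lengths [15, 15, 15, 15, 1] on {0,…,60}.
5 cycles on 61: each ℓ→(−1)^(ℓ−1), product (−1)^56 = +1.
The Jacobi symbol (15|61) = +1 (Zolotarev) agrees.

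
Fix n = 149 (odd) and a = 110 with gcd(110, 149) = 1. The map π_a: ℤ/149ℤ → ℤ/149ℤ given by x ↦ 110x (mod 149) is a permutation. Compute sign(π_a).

Start at x=68: 68 → 30 → 22 → 36 → 86 → 73 → 133 → … (one orbit).
Decompose π into cycles: lengths [74, 74, 1] (3 cycles, including the fixed point 0).
149 − 3 = 146 transpositions; sign(π) = (−1)^146 = +1.
Zolotarev: (110|149) = +1, matching the cycle-count sign.

+1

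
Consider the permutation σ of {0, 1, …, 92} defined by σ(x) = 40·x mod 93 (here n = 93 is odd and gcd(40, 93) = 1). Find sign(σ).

Orbit of 82 under x↦40x: [82, 25, 70, 10, 28, 4, 67]… (length divides ord_93(40)).
9 cycles of lengths [15, 15, 15, 15, 15, 15, 1, 1, 1].
9 cycles on 93: each ℓ→(−1)^(ℓ−1), product (−1)^84 = +1.
Check: (40/93) = +1 by Zolotarev.

+1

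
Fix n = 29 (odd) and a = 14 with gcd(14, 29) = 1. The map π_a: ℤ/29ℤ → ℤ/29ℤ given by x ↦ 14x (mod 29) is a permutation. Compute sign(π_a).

Trace 12: π^k(12) = [12, 23, 3, 13, 8, 25, 2] for k=0..6.
2 cycles of lengths [28, 1].
n − c = 29 − 2 = 27; sign = (−1)^27 = -1.

-1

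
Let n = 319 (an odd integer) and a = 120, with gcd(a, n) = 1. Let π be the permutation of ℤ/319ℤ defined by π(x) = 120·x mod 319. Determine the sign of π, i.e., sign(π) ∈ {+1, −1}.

-1

Start at x=296: 296 → 111 → 241 → 210 → 318 → 199 → 274 → … (one orbit).
28 cycles of lengths [14, 14, 14, 14, 14, 14, 14, 14, 14, 14, 14, 14, 14, 14, 14, 14, 14, 14, 14, 14, 14, 14, 2, 2, 2, 2, 2, 1].
319 − 28 = 291 transpositions; sign(π) = (−1)^291 = -1.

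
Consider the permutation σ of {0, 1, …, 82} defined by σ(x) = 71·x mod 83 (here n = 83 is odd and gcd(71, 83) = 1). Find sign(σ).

-1

Start at x=16: 16 → 57 → 63 → 74 → 25 → 32 → 31 → … (one orbit).
Cycle type of π: 82 + 1; total 2 cycles.
n − c = 83 − 2 = 81; sign = (−1)^81 = -1.
Via Zolotarev, sign(π_{71}) = (71|83) = -1.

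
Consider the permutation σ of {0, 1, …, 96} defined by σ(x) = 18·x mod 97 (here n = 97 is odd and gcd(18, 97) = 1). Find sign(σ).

Start at x=1: 1 → 18 → 33 → 12 → 22 → 8 → 47 → … (one orbit).
7 cycles of lengths [16, 16, 16, 16, 16, 16, 1].
With 7 cycles on 97 points, sign = (−1)^{97−7} = +1.
Via Zolotarev, sign(π_{18}) = (18|97) = +1.

+1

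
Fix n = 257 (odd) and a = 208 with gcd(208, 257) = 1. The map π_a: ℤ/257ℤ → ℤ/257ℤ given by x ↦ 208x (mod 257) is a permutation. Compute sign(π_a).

Orbit of 141 under x↦208x: [141, 30, 72, 70, 168, 249, 135]… (length divides ord_257(208)).
Cycle type of π: 128×2 + 1; total 3 cycles.
Σ(ℓ_i−1) = 257−3 = 254; sign = (−1)^254 = +1.

+1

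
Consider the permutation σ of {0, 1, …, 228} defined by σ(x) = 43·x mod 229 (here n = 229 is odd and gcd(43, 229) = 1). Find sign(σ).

+1

Trace 214: π^k(214) = [214, 42, 203, 27, 16, 1, 43] for k=0..6.
π_43 has 13 disjoint cycles with lengths [19, 19, 19, 19, 19, 19, 19, 19, 19, 19, 19, 19, 1] on {0,…,228}.
n − c = 229 − 13 = 216; sign = (−1)^216 = +1.
(43|229)_J = +1 (Zolotarev's lemma cross-check).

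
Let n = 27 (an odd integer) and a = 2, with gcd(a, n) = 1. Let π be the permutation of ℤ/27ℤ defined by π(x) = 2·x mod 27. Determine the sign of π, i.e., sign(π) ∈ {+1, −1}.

Start at x=14: 14 → 1 → 2 → 4 → 8 → 16 → 5 → … (one orbit).
π_2 has 4 disjoint cycles with lengths [18, 6, 2, 1] on {0,…,26}.
4 cycles on 27: each ℓ→(−1)^(ℓ−1), product (−1)^23 = -1.
Check: (2/27) = -1 by Zolotarev.

-1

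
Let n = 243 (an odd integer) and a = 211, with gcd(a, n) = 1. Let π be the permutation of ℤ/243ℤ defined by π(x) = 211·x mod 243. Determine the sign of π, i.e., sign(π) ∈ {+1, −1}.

Orbit of 130 under x↦211x: [130, 214, 199, 193, 142, 73, 94]… (length divides ord_243(211)).
The orbit structure of x ↦ 211x mod 243: 11 orbits of sizes [81, 81, 27, 27, 9, 9, 3, 3, 1, 1, 1].
Σ(ℓ_i−1) = 243−11 = 232; sign = (−1)^232 = +1.
Via Zolotarev, sign(π_{211}) = (211|243) = +1.

+1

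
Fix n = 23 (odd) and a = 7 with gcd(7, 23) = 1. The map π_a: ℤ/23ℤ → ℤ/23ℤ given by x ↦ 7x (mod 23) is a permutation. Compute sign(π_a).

-1

Start at x=1: 1 → 7 → 3 → 21 → 9 → 17 → 4 → … (one orbit).
Cycle lengths of π_7 on ℤ/23ℤ: [22, 1]; 2 cycles in total.
23 − 2 = 21 transpositions; sign(π) = (−1)^21 = -1.
Via Zolotarev, sign(π_{7}) = (7|23) = -1.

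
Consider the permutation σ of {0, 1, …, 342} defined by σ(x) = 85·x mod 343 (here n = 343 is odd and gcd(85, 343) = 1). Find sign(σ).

Trace 330: π^k(330) = [330, 267, 57, 43, 225, 260, 148] for k=0..6.
Cycle type of π: 49×6 + 7×6 + 1×7; total 19 cycles.
19 cycles on 343: each ℓ→(−1)^(ℓ−1), product (−1)^324 = +1.
Via Zolotarev, sign(π_{85}) = (85|343) = +1.

+1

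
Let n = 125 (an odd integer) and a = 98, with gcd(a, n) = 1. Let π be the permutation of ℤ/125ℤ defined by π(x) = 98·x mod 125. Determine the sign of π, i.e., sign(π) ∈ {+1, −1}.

-1

Trace 34: π^k(34) = [34, 82, 36, 28, 119, 37, 1] for k=0..6.
Cycle lengths of π_98 on ℤ/125ℤ: [100, 20, 4, 1]; 4 cycles in total.
n − c = 125 − 4 = 121; sign = (−1)^121 = -1.
Check: (98/125) = -1 by Zolotarev.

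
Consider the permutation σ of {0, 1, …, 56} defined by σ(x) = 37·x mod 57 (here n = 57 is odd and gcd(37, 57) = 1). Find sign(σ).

-1

Start at x=37: 37 → 1 → 37 (one orbit).
π_37 has 30 disjoint cycles with lengths [2, 2, 2, 2, 2, 2, 2, 2, 2, 2, 2, 2, 2, 2, 2, 2, 2, 2, 2, 2, 2, 2, 2, 2, 2, 2, 2, 1, 1, 1] on {0,…,56}.
57 − 30 = 27 transpositions; sign(π) = (−1)^27 = -1.
Check: (37/57) = -1 by Zolotarev.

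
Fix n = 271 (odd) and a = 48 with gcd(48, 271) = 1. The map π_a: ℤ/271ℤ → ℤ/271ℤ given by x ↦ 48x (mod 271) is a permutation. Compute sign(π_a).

-1

Start at x=180: 180 → 239 → 90 → 255 → 45 → 263 → 158 → … (one orbit).
π_48 has 2 disjoint cycles with lengths [270, 1] on {0,…,270}.
2 cycles on 271: each ℓ→(−1)^(ℓ−1), product (−1)^269 = -1.
Check: (48/271) = -1 by Zolotarev.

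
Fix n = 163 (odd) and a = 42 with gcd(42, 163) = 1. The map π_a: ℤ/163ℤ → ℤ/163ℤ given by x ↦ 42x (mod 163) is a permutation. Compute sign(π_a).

Start at x=122: 122 → 71 → 48 → 60 → 75 → 53 → 107 → … (one orbit).
The orbit structure of x ↦ 42x mod 163: 2 orbits of sizes [162, 1].
n − c = 163 − 2 = 161; sign = (−1)^161 = -1.
Via Zolotarev, sign(π_{42}) = (42|163) = -1.

-1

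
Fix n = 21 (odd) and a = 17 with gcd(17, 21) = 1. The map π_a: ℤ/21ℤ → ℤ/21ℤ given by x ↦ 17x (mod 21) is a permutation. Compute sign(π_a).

+1

Orbit of 17 under x↦17x: [17, 16, 20, 4, 5, 1]… (length divides ord_21(17)).
5 cycles of lengths [6, 6, 6, 2, 1].
n − c = 21 − 5 = 16; sign = (−1)^16 = +1.
Zolotarev: (17|21) = +1, matching the cycle-count sign.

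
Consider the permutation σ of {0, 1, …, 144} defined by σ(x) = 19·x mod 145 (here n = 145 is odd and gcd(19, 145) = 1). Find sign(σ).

Start at x=36: 36 → 104 → 91 → 134 → 81 → 89 → 96 → … (one orbit).
Cycle type of π: 28×5 + 2×2 + 1; total 8 cycles.
n − c = 145 − 8 = 137; sign = (−1)^137 = -1.
The Jacobi symbol (19|145) = -1 (Zolotarev) agrees.

-1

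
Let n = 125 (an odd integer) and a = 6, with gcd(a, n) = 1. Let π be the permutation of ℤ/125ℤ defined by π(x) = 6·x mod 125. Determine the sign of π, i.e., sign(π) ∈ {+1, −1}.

+1

Orbit of 106 under x↦6x: [106, 11, 66, 21, 1, 6, 36]… (length divides ord_125(6)).
π_6 has 13 disjoint cycles with lengths [25, 25, 25, 25, 5, 5, 5, 5, 1, 1, 1, 1, 1] on {0,…,124}.
13 cycles on 125: each ℓ→(−1)^(ℓ−1), product (−1)^112 = +1.
Zolotarev: (6|125) = +1, matching the cycle-count sign.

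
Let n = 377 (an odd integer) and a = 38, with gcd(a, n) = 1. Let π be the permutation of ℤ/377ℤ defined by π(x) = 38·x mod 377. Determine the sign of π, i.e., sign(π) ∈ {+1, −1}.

+1

Trace 376: π^k(376) = [376, 339, 64, 170, 51, 53, 129] for k=0..6.
Cycle lengths of π_38 on ℤ/377ℤ: [14, 14, 14, 14, 14, 14, 14, 14, 14, 14, 14, 14, 14, 14, 14, 14, 14, 14, 14, 14, 14, 14, 14, 14, 14, 14, 2, 2, 2, 2, 2, 2, 1]; 33 cycles in total.
sign(π) = (−1)^{n − #cycles} = (−1)^{377−33} = (−1)^344 = +1.
(38|377)_J = +1 (Zolotarev's lemma cross-check).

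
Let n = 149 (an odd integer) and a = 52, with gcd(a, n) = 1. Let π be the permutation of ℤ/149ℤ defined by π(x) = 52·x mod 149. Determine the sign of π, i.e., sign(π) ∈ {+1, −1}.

-1

Start at x=148: 148 → 97 → 127 → 48 → 112 → 13 → 80 → … (one orbit).
Cycle type of π: 148 + 1; total 2 cycles.
n − c = 149 − 2 = 147; sign = (−1)^147 = -1.
Zolotarev: (52|149) = -1, matching the cycle-count sign.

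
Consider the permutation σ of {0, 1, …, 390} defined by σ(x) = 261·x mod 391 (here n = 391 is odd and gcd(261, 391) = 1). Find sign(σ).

-1

Orbit of 215 under x↦261x: [215, 202, 328, 370, 384, 128, 173]… (length divides ord_391(261)).
The orbit structure of x ↦ 261x mod 391: 6 orbits of sizes [176, 176, 16, 11, 11, 1].
6 cycles on 391: each ℓ→(−1)^(ℓ−1), product (−1)^385 = -1.
Via Zolotarev, sign(π_{261}) = (261|391) = -1.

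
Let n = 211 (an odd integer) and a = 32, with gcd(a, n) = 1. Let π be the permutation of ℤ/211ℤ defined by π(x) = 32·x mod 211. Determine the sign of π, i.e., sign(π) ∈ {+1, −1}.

Trace 110: π^k(110) = [110, 144, 177, 178, 210, 179, 31] for k=0..6.
Cycle lengths of π_32 on ℤ/211ℤ: [42, 42, 42, 42, 42, 1]; 6 cycles in total.
6 cycles on 211: each ℓ→(−1)^(ℓ−1), product (−1)^205 = -1.

-1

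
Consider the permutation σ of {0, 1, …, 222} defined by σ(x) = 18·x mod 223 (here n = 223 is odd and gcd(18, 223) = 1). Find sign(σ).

Start at x=130: 130 → 110 → 196 → 183 → 172 → 197 → 201 → … (one orbit).
Decompose π into cycles: lengths [111, 111, 1] (3 cycles, including the fixed point 0).
sign(π) = (−1)^{n − #cycles} = (−1)^{223−3} = (−1)^220 = +1.

+1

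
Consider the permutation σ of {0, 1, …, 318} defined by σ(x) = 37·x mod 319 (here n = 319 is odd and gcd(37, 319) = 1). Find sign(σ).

-1

Start at x=86: 86 → 311 → 23 → 213 → 225 → 31 → 190 → … (one orbit).
Decompose π into cycles: lengths [140, 140, 28, 5, 5, 1] (6 cycles, including the fixed point 0).
sign(π) = (−1)^{n − #cycles} = (−1)^{319−6} = (−1)^313 = -1.
(37|319)_J = -1 (Zolotarev's lemma cross-check).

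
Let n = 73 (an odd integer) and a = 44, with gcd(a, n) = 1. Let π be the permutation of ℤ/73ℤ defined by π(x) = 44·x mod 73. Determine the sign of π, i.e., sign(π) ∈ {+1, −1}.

-1

Start at x=38: 38 → 66 → 57 → 26 → 49 → 39 → 37 → … (one orbit).
Cycle lengths of π_44 on ℤ/73ℤ: [72, 1]; 2 cycles in total.
Σ(ℓ_i−1) = 73−2 = 71; sign = (−1)^71 = -1.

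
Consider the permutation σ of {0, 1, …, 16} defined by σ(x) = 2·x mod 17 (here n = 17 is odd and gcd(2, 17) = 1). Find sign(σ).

+1

Orbit of 8 under x↦2x: [8, 16, 15, 13, 9, 1, 2]… (length divides ord_17(2)).
Cycle type of π: 8×2 + 1; total 3 cycles.
17 − 3 = 14 transpositions; sign(π) = (−1)^14 = +1.
Zolotarev: (2|17) = +1, matching the cycle-count sign.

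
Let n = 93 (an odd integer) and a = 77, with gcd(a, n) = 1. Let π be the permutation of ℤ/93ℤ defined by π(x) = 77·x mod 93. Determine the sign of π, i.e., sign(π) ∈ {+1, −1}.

Start at x=89: 89 → 64 → 92 → 16 → 23 → 4 → 29 → … (one orbit).
Cycle lengths of π_77 on ℤ/93ℤ: [10, 10, 10, 10, 10, 10, 10, 10, 10, 2, 1]; 11 cycles in total.
n − c = 93 − 11 = 82; sign = (−1)^82 = +1.
Check: (77/93) = +1 by Zolotarev.

+1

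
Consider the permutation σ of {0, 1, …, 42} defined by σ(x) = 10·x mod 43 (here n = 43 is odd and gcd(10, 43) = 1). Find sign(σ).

Start at x=23: 23 → 15 → 21 → 38 → 36 → 16 → 31 → … (one orbit).
π_10 has 3 disjoint cycles with lengths [21, 21, 1] on {0,…,42}.
sign(π) = (−1)^{n − #cycles} = (−1)^{43−3} = (−1)^40 = +1.
(10|43)_J = +1 (Zolotarev's lemma cross-check).

+1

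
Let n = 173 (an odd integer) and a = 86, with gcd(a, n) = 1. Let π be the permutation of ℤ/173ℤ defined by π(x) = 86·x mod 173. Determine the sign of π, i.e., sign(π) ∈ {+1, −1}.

Trace 120: π^k(120) = [120, 113, 30, 158, 94, 126, 110] for k=0..6.
2 cycles of lengths [172, 1].
n − c = 173 − 2 = 171; sign = (−1)^171 = -1.
The Jacobi symbol (86|173) = -1 (Zolotarev) agrees.

-1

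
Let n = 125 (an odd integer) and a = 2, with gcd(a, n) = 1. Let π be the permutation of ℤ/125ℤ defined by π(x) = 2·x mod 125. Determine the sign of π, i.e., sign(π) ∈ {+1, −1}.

Orbit of 77 under x↦2x: [77, 29, 58, 116, 107, 89, 53]… (length divides ord_125(2)).
Cycle lengths of π_2 on ℤ/125ℤ: [100, 20, 4, 1]; 4 cycles in total.
With 4 cycles on 125 points, sign = (−1)^{125−4} = -1.
Check: (2/125) = -1 by Zolotarev.

-1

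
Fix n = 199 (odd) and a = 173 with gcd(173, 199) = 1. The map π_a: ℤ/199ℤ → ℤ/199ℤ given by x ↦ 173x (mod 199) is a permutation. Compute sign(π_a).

Start at x=88: 88 → 100 → 186 → 139 → 167 → 36 → 59 → … (one orbit).
The orbit structure of x ↦ 173x mod 199: 2 orbits of sizes [198, 1].
sign(π) = (−1)^{n − #cycles} = (−1)^{199−2} = (−1)^197 = -1.
The Jacobi symbol (173|199) = -1 (Zolotarev) agrees.

-1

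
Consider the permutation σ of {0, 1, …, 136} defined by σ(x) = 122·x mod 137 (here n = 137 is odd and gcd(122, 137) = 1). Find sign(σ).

+1

Trace 38: π^k(38) = [38, 115, 56, 119, 133, 60, 59] for k=0..6.
Cycle lengths of π_122 on ℤ/137ℤ: [17, 17, 17, 17, 17, 17, 17, 17, 1]; 9 cycles in total.
n − c = 137 − 9 = 128; sign = (−1)^128 = +1.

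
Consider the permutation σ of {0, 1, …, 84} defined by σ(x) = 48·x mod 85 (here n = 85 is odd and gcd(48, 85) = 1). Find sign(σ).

+1

Trace 1: π^k(1) = [1, 48, 9, 7, 81, 63, 49] for k=0..6.
Decompose π into cycles: lengths [16, 16, 16, 16, 16, 4, 1] (7 cycles, including the fixed point 0).
n − c = 85 − 7 = 78; sign = (−1)^78 = +1.
Via Zolotarev, sign(π_{48}) = (48|85) = +1.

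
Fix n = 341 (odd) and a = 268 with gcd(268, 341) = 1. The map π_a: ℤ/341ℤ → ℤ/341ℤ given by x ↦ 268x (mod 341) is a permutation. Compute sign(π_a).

+1

Start at x=224: 224 → 16 → 196 → 14 → 1 → 268 → 214 → … (one orbit).
Cycle lengths of π_268 on ℤ/341ℤ: [15, 15, 15, 15, 15, 15, 15, 15, 15, 15, 15, 15, 15, 15, 15, 15, 15, 15, 15, 15, 15, 15, 5, 5, 1]; 25 cycles in total.
With 25 cycles on 341 points, sign = (−1)^{341−25} = +1.
Via Zolotarev, sign(π_{268}) = (268|341) = +1.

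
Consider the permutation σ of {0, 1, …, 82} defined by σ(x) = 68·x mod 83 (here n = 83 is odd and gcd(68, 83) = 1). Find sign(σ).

Orbit of 68 under x↦68x: [68, 59, 28, 78, 75, 37, 26]… (length divides ord_83(68)).
3 cycles of lengths [41, 41, 1].
Σ(ℓ_i−1) = 83−3 = 80; sign = (−1)^80 = +1.

+1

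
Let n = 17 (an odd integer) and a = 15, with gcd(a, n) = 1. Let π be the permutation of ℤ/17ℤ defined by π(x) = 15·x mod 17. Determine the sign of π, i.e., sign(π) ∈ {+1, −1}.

Orbit of 15 under x↦15x: [15, 4, 9, 16, 2, 13, 8]… (length divides ord_17(15)).
3 cycles of lengths [8, 8, 1].
Σ(ℓ_i−1) = 17−3 = 14; sign = (−1)^14 = +1.
Check: (15/17) = +1 by Zolotarev.

+1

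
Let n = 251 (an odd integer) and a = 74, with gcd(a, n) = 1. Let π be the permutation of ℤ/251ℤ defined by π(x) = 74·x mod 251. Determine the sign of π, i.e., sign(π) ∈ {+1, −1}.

+1

Start at x=207: 207 → 7 → 16 → 180 → 17 → 3 → 222 → … (one orbit).
Decompose π into cycles: lengths [125, 125, 1] (3 cycles, including the fixed point 0).
3 cycles on 251: each ℓ→(−1)^(ℓ−1), product (−1)^248 = +1.
Via Zolotarev, sign(π_{74}) = (74|251) = +1.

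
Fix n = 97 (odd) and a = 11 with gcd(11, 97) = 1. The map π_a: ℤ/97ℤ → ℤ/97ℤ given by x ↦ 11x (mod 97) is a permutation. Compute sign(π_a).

Start at x=66: 66 → 47 → 32 → 61 → 89 → 9 → 2 → … (one orbit).
Decompose π into cycles: lengths [48, 48, 1] (3 cycles, including the fixed point 0).
With 3 cycles on 97 points, sign = (−1)^{97−3} = +1.
(11|97)_J = +1 (Zolotarev's lemma cross-check).

+1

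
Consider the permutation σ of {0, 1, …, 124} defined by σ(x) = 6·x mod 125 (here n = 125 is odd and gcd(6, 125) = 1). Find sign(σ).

+1

Trace 111: π^k(111) = [111, 41, 121, 101, 106, 11, 66] for k=0..6.
π_6 has 13 disjoint cycles with lengths [25, 25, 25, 25, 5, 5, 5, 5, 1, 1, 1, 1, 1] on {0,…,124}.
n − c = 125 − 13 = 112; sign = (−1)^112 = +1.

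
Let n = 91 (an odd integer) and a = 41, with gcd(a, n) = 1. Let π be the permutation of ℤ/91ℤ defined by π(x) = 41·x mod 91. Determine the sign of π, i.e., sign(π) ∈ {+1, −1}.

Trace 29: π^k(29) = [29, 6, 64, 76, 22, 83, 36] for k=0..6.
Cycle lengths of π_41 on ℤ/91ℤ: [12, 12, 12, 12, 12, 12, 12, 2, 2, 2, 1]; 11 cycles in total.
With 11 cycles on 91 points, sign = (−1)^{91−11} = +1.
The Jacobi symbol (41|91) = +1 (Zolotarev) agrees.

+1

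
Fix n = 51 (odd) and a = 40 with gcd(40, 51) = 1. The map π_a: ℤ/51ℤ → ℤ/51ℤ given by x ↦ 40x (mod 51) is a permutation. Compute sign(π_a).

-1

Start at x=22: 22 → 13 → 10 → 43 → 37 → 1 → 40 → … (one orbit).
6 cycles of lengths [16, 16, 16, 1, 1, 1].
n − c = 51 − 6 = 45; sign = (−1)^45 = -1.
(40|51)_J = -1 (Zolotarev's lemma cross-check).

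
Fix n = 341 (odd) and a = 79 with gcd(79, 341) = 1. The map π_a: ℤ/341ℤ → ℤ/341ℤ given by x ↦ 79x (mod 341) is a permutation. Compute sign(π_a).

+1

Orbit of 9 under x↦79x: [9, 29, 245, 259, 1, 79, 103]… (length divides ord_341(79)).
The orbit structure of x ↦ 79x mod 341: 13 orbits of sizes [30, 30, 30, 30, 30, 30, 30, 30, 30, 30, 30, 10, 1].
With 13 cycles on 341 points, sign = (−1)^{341−13} = +1.
Zolotarev: (79|341) = +1, matching the cycle-count sign.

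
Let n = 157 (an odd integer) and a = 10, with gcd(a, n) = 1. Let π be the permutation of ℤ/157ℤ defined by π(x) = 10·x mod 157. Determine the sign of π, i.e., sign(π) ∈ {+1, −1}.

+1

Trace 76: π^k(76) = [76, 132, 64, 12, 120, 101, 68] for k=0..6.
Cycle type of π: 78×2 + 1; total 3 cycles.
157 − 3 = 154 transpositions; sign(π) = (−1)^154 = +1.
Zolotarev: (10|157) = +1, matching the cycle-count sign.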